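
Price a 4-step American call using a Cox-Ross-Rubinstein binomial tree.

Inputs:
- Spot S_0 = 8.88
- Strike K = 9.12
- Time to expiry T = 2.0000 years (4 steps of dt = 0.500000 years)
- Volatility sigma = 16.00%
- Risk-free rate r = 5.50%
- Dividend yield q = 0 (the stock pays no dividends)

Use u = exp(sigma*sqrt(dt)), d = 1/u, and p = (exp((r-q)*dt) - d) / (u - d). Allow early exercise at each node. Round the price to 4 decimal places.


Answer: Price = V(0,0) = 1.1580

Derivation:
dt = T/N = 0.500000
u = exp(sigma*sqrt(dt)) = 1.119785; d = 1/u = 0.893028
p = (exp((r-q)*dt) - d) / (u - d) = 0.594704
Discount per step: exp(-r*dt) = 0.972875
Stock lattice S(k, i) with i counting down-moves:
  k=0: S(0,0) = 8.8800
  k=1: S(1,0) = 9.9437; S(1,1) = 7.9301
  k=2: S(2,0) = 11.1348; S(2,1) = 8.8800; S(2,2) = 7.0818
  k=3: S(3,0) = 12.4686; S(3,1) = 9.9437; S(3,2) = 7.9301; S(3,3) = 6.3242
  k=4: S(4,0) = 13.9621; S(4,1) = 11.1348; S(4,2) = 8.8800; S(4,3) = 7.0818; S(4,4) = 5.6477
Terminal payoffs V(N, i) = max(S_T - K, 0):
  V(4,0) = 4.842147; V(4,1) = 2.014804; V(4,2) = 0.000000; V(4,3) = 0.000000; V(4,4) = 0.000000
Backward induction: V(k, i) = exp(-r*dt) * [p * V(k+1, i) + (1-p) * V(k+1, i+1)]; then take max(V_cont, immediate exercise) for American.
  V(3,0) = exp(-r*dt) * [p*4.842147 + (1-p)*2.014804] = 3.595975; exercise = 3.348592; V(3,0) = max -> 3.595975
  V(3,1) = exp(-r*dt) * [p*2.014804 + (1-p)*0.000000] = 1.165710; exercise = 0.823695; V(3,1) = max -> 1.165710
  V(3,2) = exp(-r*dt) * [p*0.000000 + (1-p)*0.000000] = 0.000000; exercise = 0.000000; V(3,2) = max -> 0.000000
  V(3,3) = exp(-r*dt) * [p*0.000000 + (1-p)*0.000000] = 0.000000; exercise = 0.000000; V(3,3) = max -> 0.000000
  V(2,0) = exp(-r*dt) * [p*3.595975 + (1-p)*1.165710] = 2.540174; exercise = 2.014804; V(2,0) = max -> 2.540174
  V(2,1) = exp(-r*dt) * [p*1.165710 + (1-p)*0.000000] = 0.674448; exercise = 0.000000; V(2,1) = max -> 0.674448
  V(2,2) = exp(-r*dt) * [p*0.000000 + (1-p)*0.000000] = 0.000000; exercise = 0.000000; V(2,2) = max -> 0.000000
  V(1,0) = exp(-r*dt) * [p*2.540174 + (1-p)*0.674448] = 1.735610; exercise = 0.823695; V(1,0) = max -> 1.735610
  V(1,1) = exp(-r*dt) * [p*0.674448 + (1-p)*0.000000] = 0.390217; exercise = 0.000000; V(1,1) = max -> 0.390217
  V(0,0) = exp(-r*dt) * [p*1.735610 + (1-p)*0.390217] = 1.158040; exercise = 0.000000; V(0,0) = max -> 1.158040


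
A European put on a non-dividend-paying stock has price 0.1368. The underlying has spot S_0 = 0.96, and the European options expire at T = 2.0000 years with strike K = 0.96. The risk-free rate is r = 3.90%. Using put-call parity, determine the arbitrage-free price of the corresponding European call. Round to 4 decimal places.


Put-call parity: C - P = S_0 * exp(-qT) - K * exp(-rT).
S_0 * exp(-qT) = 0.9600 * 1.00000000 = 0.96000000
K * exp(-rT) = 0.9600 * 0.92496443 = 0.88796585
C = P + S*exp(-qT) - K*exp(-rT)
C = 0.1368 + 0.96000000 - 0.88796585 = 0.2088

Answer: Call price = 0.2088


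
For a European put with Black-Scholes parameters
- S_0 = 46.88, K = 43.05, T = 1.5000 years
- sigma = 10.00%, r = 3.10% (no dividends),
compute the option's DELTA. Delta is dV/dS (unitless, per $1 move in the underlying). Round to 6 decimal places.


d1 = 1.1367993257; d2 = 1.0143248386
phi(d1) = 0.2090681745; exp(-qT) = 1.0000000000; exp(-rT) = 0.9545645606
N(-d1) = 0.1278110927
Delta = -exp(-qT) * N(-d1) = -1.0000000000 * 0.1278110927 = -0.127811

Answer: Delta = -0.127811


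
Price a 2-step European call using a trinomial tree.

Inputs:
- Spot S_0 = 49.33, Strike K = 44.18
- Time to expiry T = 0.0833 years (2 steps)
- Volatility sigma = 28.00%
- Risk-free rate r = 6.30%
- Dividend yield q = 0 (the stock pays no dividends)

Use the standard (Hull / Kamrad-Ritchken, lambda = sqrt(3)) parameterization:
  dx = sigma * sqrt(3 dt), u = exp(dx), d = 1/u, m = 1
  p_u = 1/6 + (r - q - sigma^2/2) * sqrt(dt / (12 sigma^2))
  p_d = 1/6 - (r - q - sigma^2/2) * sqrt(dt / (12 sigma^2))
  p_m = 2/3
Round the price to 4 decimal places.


Answer: Price = V(0,0) = 5.4776

Derivation:
dt = T/N = 0.041650; dx = sigma*sqrt(3*dt) = 0.098975
u = exp(dx) = 1.104039; d = 1/u = 0.905765
p_u = 0.171674, p_m = 0.666667, p_d = 0.161659
Discount per step: exp(-r*dt) = 0.997379
Stock lattice S(k, j) with j the centered position index:
  k=0: S(0,+0) = 49.3300
  k=1: S(1,-1) = 44.6814; S(1,+0) = 49.3300; S(1,+1) = 54.4622
  k=2: S(2,-2) = 40.4709; S(2,-1) = 44.6814; S(2,+0) = 49.3300; S(2,+1) = 54.4622; S(2,+2) = 60.1284
Terminal payoffs V(N, j) = max(S_T - K, 0):
  V(2,-2) = 0.000000; V(2,-1) = 0.501398; V(2,+0) = 5.150000; V(2,+1) = 10.282237; V(2,+2) = 15.948426
Backward induction: V(k, j) = exp(-r*dt) * [p_u * V(k+1, j+1) + p_m * V(k+1, j) + p_d * V(k+1, j-1)]
  V(1,-1) = exp(-r*dt) * [p_u*5.150000 + p_m*0.501398 + p_d*0.000000] = 1.215195
  V(1,+0) = exp(-r*dt) * [p_u*10.282237 + p_m*5.150000 + p_d*0.501398] = 5.265750
  V(1,+1) = exp(-r*dt) * [p_u*15.948426 + p_m*10.282237 + p_d*5.150000] = 10.397984
  V(0,+0) = exp(-r*dt) * [p_u*10.397984 + p_m*5.265750 + p_d*1.215195] = 5.477622


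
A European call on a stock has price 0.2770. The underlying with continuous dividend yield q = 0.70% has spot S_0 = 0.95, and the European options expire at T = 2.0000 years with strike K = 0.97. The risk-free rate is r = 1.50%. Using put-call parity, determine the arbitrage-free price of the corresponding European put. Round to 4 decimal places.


Answer: Put price = 0.2815

Derivation:
Put-call parity: C - P = S_0 * exp(-qT) - K * exp(-rT).
S_0 * exp(-qT) = 0.9500 * 0.98609754 = 0.93679267
K * exp(-rT) = 0.9700 * 0.97044553 = 0.94133217
P = C - S*exp(-qT) + K*exp(-rT)
P = 0.2770 - 0.93679267 + 0.94133217 = 0.2815


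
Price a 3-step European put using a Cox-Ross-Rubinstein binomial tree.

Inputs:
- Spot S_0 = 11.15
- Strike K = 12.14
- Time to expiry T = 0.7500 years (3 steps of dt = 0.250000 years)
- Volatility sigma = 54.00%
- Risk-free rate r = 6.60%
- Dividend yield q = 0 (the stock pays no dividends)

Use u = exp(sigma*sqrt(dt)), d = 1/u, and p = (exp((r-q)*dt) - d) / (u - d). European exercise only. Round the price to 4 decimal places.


dt = T/N = 0.250000
u = exp(sigma*sqrt(dt)) = 1.309964; d = 1/u = 0.763379
p = (exp((r-q)*dt) - d) / (u - d) = 0.463345
Discount per step: exp(-r*dt) = 0.983635
Stock lattice S(k, i) with i counting down-moves:
  k=0: S(0,0) = 11.1500
  k=1: S(1,0) = 14.6061; S(1,1) = 8.5117
  k=2: S(2,0) = 19.1335; S(2,1) = 11.1500; S(2,2) = 6.4976
  k=3: S(3,0) = 25.0642; S(3,1) = 14.6061; S(3,2) = 8.5117; S(3,3) = 4.9602
Terminal payoffs V(N, i) = max(K - S_T, 0):
  V(3,0) = 0.000000; V(3,1) = 0.000000; V(3,2) = 3.628319; V(3,3) = 7.179833
Backward induction: V(k, i) = exp(-r*dt) * [p * V(k+1, i) + (1-p) * V(k+1, i+1)].
  V(2,0) = exp(-r*dt) * [p*0.000000 + (1-p)*0.000000] = 0.000000
  V(2,1) = exp(-r*dt) * [p*0.000000 + (1-p)*3.628319] = 1.915291
  V(2,2) = exp(-r*dt) * [p*3.628319 + (1-p)*7.179833] = 5.443690
  V(1,0) = exp(-r*dt) * [p*0.000000 + (1-p)*1.915291] = 1.011030
  V(1,1) = exp(-r*dt) * [p*1.915291 + (1-p)*5.443690] = 3.746494
  V(0,0) = exp(-r*dt) * [p*1.011030 + (1-p)*3.746494] = 2.438462

Answer: Price = V(0,0) = 2.4385


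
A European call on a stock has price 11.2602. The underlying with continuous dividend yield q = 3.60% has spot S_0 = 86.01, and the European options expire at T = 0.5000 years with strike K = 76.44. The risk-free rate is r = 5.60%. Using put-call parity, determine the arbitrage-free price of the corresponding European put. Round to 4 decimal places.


Answer: Put price = 1.1139

Derivation:
Put-call parity: C - P = S_0 * exp(-qT) - K * exp(-rT).
S_0 * exp(-qT) = 86.0100 * 0.98216103 = 84.47567039
K * exp(-rT) = 76.4400 * 0.97238837 = 74.32936676
P = C - S*exp(-qT) + K*exp(-rT)
P = 11.2602 - 84.47567039 + 74.32936676 = 1.1139


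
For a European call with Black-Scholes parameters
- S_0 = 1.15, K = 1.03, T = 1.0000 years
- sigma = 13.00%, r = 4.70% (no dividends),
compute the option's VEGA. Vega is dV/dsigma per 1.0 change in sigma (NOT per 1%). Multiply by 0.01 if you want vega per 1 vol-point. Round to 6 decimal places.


Answer: Vega = 0.203714

Derivation:
d1 = 1.2742549241; d2 = 1.1442549241
phi(d1) = 0.1771424020; exp(-qT) = 1.0000000000; exp(-rT) = 0.9540873976
Vega = S * exp(-qT) * phi(d1) * sqrt(T) = 1.1500 * 1.0000000000 * 0.1771424020 * 1.0000000000 = 0.203714


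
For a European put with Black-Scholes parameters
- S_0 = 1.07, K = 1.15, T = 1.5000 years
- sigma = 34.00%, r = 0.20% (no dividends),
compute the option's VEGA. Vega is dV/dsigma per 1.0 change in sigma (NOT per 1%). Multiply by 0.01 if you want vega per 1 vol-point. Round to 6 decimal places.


d1 = 0.0422577952; d2 = -0.3741554611
phi(d1) = 0.3985862395; exp(-qT) = 1.0000000000; exp(-rT) = 0.9970044955
Vega = S * exp(-qT) * phi(d1) * sqrt(T) = 1.0700 * 1.0000000000 * 0.3985862395 * 1.2247448714 = 0.522338

Answer: Vega = 0.522338


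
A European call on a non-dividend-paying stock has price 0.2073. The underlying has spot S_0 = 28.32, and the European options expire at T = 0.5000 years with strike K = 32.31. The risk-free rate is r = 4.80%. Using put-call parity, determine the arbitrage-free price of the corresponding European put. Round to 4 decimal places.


Answer: Put price = 3.4311

Derivation:
Put-call parity: C - P = S_0 * exp(-qT) - K * exp(-rT).
S_0 * exp(-qT) = 28.3200 * 1.00000000 = 28.32000000
K * exp(-rT) = 32.3100 * 0.97628571 = 31.54379128
P = C - S*exp(-qT) + K*exp(-rT)
P = 0.2073 - 28.32000000 + 31.54379128 = 3.4311


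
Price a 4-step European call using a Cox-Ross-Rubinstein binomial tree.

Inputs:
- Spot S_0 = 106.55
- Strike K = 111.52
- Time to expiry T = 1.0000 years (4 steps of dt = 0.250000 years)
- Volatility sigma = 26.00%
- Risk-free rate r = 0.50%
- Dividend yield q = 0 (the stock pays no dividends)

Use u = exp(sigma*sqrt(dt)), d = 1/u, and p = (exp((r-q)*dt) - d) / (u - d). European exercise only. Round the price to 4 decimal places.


dt = T/N = 0.250000
u = exp(sigma*sqrt(dt)) = 1.138828; d = 1/u = 0.878095
p = (exp((r-q)*dt) - d) / (u - d) = 0.472343
Discount per step: exp(-r*dt) = 0.998751
Stock lattice S(k, i) with i counting down-moves:
  k=0: S(0,0) = 106.5500
  k=1: S(1,0) = 121.3422; S(1,1) = 93.5611
  k=2: S(2,0) = 138.1879; S(2,1) = 106.5500; S(2,2) = 82.1555
  k=3: S(3,0) = 157.3723; S(3,1) = 121.3422; S(3,2) = 93.5611; S(3,3) = 72.1404
  k=4: S(4,0) = 179.2200; S(4,1) = 138.1879; S(4,2) = 106.5500; S(4,3) = 82.1555; S(4,4) = 63.3462
Terminal payoffs V(N, i) = max(S_T - K, 0):
  V(4,0) = 67.700046; V(4,1) = 26.667901; V(4,2) = 0.000000; V(4,3) = 0.000000; V(4,4) = 0.000000
Backward induction: V(k, i) = exp(-r*dt) * [p * V(k+1, i) + (1-p) * V(k+1, i+1)].
  V(3,0) = exp(-r*dt) * [p*67.700046 + (1-p)*26.667901] = 45.991616
  V(3,1) = exp(-r*dt) * [p*26.667901 + (1-p)*0.000000] = 12.580657
  V(3,2) = exp(-r*dt) * [p*0.000000 + (1-p)*0.000000] = 0.000000
  V(3,3) = exp(-r*dt) * [p*0.000000 + (1-p)*0.000000] = 0.000000
  V(2,0) = exp(-r*dt) * [p*45.991616 + (1-p)*12.580657] = 28.326655
  V(2,1) = exp(-r*dt) * [p*12.580657 + (1-p)*0.000000] = 5.934960
  V(2,2) = exp(-r*dt) * [p*0.000000 + (1-p)*0.000000] = 0.000000
  V(1,0) = exp(-r*dt) * [p*28.326655 + (1-p)*5.934960] = 16.490891
  V(1,1) = exp(-r*dt) * [p*5.934960 + (1-p)*0.000000] = 2.799834
  V(0,0) = exp(-r*dt) * [p*16.490891 + (1-p)*2.799834] = 9.255131

Answer: Price = V(0,0) = 9.2551


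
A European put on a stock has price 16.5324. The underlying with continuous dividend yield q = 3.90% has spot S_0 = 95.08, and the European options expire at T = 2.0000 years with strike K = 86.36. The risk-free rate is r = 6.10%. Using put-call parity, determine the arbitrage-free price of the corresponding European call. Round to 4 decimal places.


Answer: Call price = 28.0366

Derivation:
Put-call parity: C - P = S_0 * exp(-qT) - K * exp(-rT).
S_0 * exp(-qT) = 95.0800 * 0.92496443 = 87.94561768
K * exp(-rT) = 86.3600 * 0.88514837 = 76.44141310
C = P + S*exp(-qT) - K*exp(-rT)
C = 16.5324 + 87.94561768 - 76.44141310 = 28.0366


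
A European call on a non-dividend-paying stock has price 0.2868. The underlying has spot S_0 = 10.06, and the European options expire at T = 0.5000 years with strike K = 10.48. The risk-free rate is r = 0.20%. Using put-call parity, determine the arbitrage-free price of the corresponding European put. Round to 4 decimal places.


Put-call parity: C - P = S_0 * exp(-qT) - K * exp(-rT).
S_0 * exp(-qT) = 10.0600 * 1.00000000 = 10.06000000
K * exp(-rT) = 10.4800 * 0.99900050 = 10.46952524
P = C - S*exp(-qT) + K*exp(-rT)
P = 0.2868 - 10.06000000 + 10.46952524 = 0.6963

Answer: Put price = 0.6963


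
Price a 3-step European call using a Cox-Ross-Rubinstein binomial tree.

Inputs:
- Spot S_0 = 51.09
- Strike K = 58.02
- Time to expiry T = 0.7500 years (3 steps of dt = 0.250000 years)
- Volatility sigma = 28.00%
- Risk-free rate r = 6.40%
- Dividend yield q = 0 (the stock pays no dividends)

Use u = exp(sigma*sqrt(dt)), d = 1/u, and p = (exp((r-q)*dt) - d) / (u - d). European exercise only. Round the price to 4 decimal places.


dt = T/N = 0.250000
u = exp(sigma*sqrt(dt)) = 1.150274; d = 1/u = 0.869358
p = (exp((r-q)*dt) - d) / (u - d) = 0.522472
Discount per step: exp(-r*dt) = 0.984127
Stock lattice S(k, i) with i counting down-moves:
  k=0: S(0,0) = 51.0900
  k=1: S(1,0) = 58.7675; S(1,1) = 44.4155
  k=2: S(2,0) = 67.5987; S(2,1) = 51.0900; S(2,2) = 38.6130
  k=3: S(3,0) = 77.7570; S(3,1) = 58.7675; S(3,2) = 44.4155; S(3,3) = 33.5685
Terminal payoffs V(N, i) = max(S_T - K, 0):
  V(3,0) = 19.737016; V(3,1) = 0.747488; V(3,2) = 0.000000; V(3,3) = 0.000000
Backward induction: V(k, i) = exp(-r*dt) * [p * V(k+1, i) + (1-p) * V(k+1, i+1)].
  V(2,0) = exp(-r*dt) * [p*19.737016 + (1-p)*0.747488] = 10.499635
  V(2,1) = exp(-r*dt) * [p*0.747488 + (1-p)*0.000000] = 0.384343
  V(2,2) = exp(-r*dt) * [p*0.000000 + (1-p)*0.000000] = 0.000000
  V(1,0) = exp(-r*dt) * [p*10.499635 + (1-p)*0.384343] = 5.579310
  V(1,1) = exp(-r*dt) * [p*0.384343 + (1-p)*0.000000] = 0.197621
  V(0,0) = exp(-r*dt) * [p*5.579310 + (1-p)*0.197621] = 2.961634

Answer: Price = V(0,0) = 2.9616


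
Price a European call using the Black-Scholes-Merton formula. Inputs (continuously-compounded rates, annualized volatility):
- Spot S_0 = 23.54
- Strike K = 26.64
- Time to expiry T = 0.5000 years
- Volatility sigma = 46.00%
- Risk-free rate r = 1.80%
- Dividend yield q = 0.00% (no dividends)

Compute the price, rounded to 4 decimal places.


Answer: Price = 1.9920

Derivation:
d1 = (ln(S/K) + (r - q + 0.5*sigma^2) * T) / (sigma * sqrt(T)) = -0.19003570
d2 = d1 - sigma * sqrt(T) = -0.51530482
exp(-rT) = 0.99104038; exp(-qT) = 1.00000000
C = S_0 * exp(-qT) * N(d1) - K * exp(-rT) * N(d2)
N(d1) = 0.42464058; N(d2) = 0.30317002
C = 23.5400 * 1.00000000 * 0.42464058 - 26.6400 * 0.99104038 * 0.30317002 = 1.9920


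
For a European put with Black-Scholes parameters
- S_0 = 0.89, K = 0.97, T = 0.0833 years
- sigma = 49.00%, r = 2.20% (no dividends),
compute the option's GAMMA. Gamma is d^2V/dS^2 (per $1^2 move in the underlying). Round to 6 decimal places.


Answer: Gamma = 2.761584

Derivation:
d1 = -0.5249647808; d2 = -0.6663873038
phi(d1) = 0.3475896910; exp(-qT) = 1.0000000000; exp(-rT) = 0.9981690782
Gamma = exp(-qT) * phi(d1) / (S * sigma * sqrt(T)) = 1.0000000000 * 0.3475896910 / (0.8900 * 0.4900 * 0.2886173938) = 2.761584


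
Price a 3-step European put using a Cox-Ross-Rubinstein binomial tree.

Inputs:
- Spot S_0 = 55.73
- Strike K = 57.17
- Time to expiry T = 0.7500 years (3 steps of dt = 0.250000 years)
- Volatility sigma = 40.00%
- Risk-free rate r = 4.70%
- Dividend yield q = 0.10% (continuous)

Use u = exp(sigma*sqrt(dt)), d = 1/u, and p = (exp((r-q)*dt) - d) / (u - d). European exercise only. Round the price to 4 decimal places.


Answer: Price = V(0,0) = 7.9787

Derivation:
dt = T/N = 0.250000
u = exp(sigma*sqrt(dt)) = 1.221403; d = 1/u = 0.818731
p = (exp((r-q)*dt) - d) / (u - d) = 0.478890
Discount per step: exp(-r*dt) = 0.988319
Stock lattice S(k, i) with i counting down-moves:
  k=0: S(0,0) = 55.7300
  k=1: S(1,0) = 68.0688; S(1,1) = 45.6279
  k=2: S(2,0) = 83.1394; S(2,1) = 55.7300; S(2,2) = 37.3569
  k=3: S(3,0) = 101.5467; S(3,1) = 68.0688; S(3,2) = 45.6279; S(3,3) = 30.5853
Terminal payoffs V(N, i) = max(K - S_T, 0):
  V(3,0) = 0.000000; V(3,1) = 0.000000; V(3,2) = 11.542135; V(3,3) = 26.584728
Backward induction: V(k, i) = exp(-r*dt) * [p * V(k+1, i) + (1-p) * V(k+1, i+1)].
  V(2,0) = exp(-r*dt) * [p*0.000000 + (1-p)*0.000000] = 0.000000
  V(2,1) = exp(-r*dt) * [p*0.000000 + (1-p)*11.542135] = 5.944462
  V(2,2) = exp(-r*dt) * [p*11.542135 + (1-p)*26.584728] = 19.154586
  V(1,0) = exp(-r*dt) * [p*0.000000 + (1-p)*5.944462] = 3.061533
  V(1,1) = exp(-r*dt) * [p*5.944462 + (1-p)*19.154586] = 12.678537
  V(0,0) = exp(-r*dt) * [p*3.061533 + (1-p)*12.678537] = 7.978746


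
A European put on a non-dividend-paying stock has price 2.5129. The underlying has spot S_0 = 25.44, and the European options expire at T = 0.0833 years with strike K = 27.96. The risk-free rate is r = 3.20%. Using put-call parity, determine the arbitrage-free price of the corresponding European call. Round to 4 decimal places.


Answer: Call price = 0.0673

Derivation:
Put-call parity: C - P = S_0 * exp(-qT) - K * exp(-rT).
S_0 * exp(-qT) = 25.4400 * 1.00000000 = 25.44000000
K * exp(-rT) = 27.9600 * 0.99733795 = 27.88556907
C = P + S*exp(-qT) - K*exp(-rT)
C = 2.5129 + 25.44000000 - 27.88556907 = 0.0673


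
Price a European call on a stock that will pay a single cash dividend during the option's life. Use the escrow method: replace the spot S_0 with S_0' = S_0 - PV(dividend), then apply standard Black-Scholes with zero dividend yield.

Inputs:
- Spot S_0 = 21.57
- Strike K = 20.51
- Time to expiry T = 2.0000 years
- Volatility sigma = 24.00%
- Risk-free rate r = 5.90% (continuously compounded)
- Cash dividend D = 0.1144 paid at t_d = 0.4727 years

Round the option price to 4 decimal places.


PV(D) = D * exp(-r * t_d) = 0.1144 * 0.97249602 = 0.11125354
S_0' = S_0 - PV(D) = 21.5700 - 0.11125354 = 21.45874646
d1 = (ln(S_0'/K) + (r + sigma^2/2)*T) / (sigma*sqrt(T)) = 0.65059643
d2 = d1 - sigma*sqrt(T) = 0.31118517
exp(-rT) = 0.88869605
N(d1) = 0.74234648; N(d2) = 0.62217007
C = S_0' * N(d1) - K * exp(-rT) * N(d2) = 21.45874646 * 0.74234648 - 20.5100 * 0.88869605 * 0.62217007 = 4.5894

Answer: Price = 4.5894


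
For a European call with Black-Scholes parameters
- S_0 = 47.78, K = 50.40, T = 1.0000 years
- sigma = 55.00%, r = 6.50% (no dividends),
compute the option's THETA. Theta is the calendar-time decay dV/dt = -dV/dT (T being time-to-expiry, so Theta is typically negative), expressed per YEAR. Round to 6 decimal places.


Answer: Theta = -6.244345

Derivation:
d1 = 0.2961199397; d2 = -0.2538800603
phi(d1) = 0.3818291421; exp(-qT) = 1.0000000000; exp(-rT) = 0.9370674634
Theta = -S*exp(-qT)*phi(d1)*sigma/(2*sqrt(T)) - r*K*exp(-rT)*N(d2) + q*S*exp(-qT)*N(d1)
N(d1) = 0.6164307566; N(d2) = 0.3997941099; sqrt(T) = 1.0000000000
Term 1 = -47.7800 * 1.0000000000 * 0.3818291421 * 0.5500 / (2 * 1.0000000000) = -5.0170440126
Term 2 = -0.0650 * 50.4000 * 0.9370674634 * 0.3997941099 = -1.2273011558
Term 3 = 0 (no dividend yield, q = 0)
Theta = -5.0170440126 + (-1.2273011558) + (0.0000000000) = -6.244345


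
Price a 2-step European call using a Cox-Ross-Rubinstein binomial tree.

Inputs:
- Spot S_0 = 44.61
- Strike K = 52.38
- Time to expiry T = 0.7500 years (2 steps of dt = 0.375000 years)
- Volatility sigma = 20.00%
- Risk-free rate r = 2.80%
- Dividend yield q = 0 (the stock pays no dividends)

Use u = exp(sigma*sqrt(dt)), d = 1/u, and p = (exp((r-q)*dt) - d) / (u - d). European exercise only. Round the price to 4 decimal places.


dt = T/N = 0.375000
u = exp(sigma*sqrt(dt)) = 1.130290; d = 1/u = 0.884728
p = (exp((r-q)*dt) - d) / (u - d) = 0.512404
Discount per step: exp(-r*dt) = 0.989555
Stock lattice S(k, i) with i counting down-moves:
  k=0: S(0,0) = 44.6100
  k=1: S(1,0) = 50.4222; S(1,1) = 39.4677
  k=2: S(2,0) = 56.9918; S(2,1) = 44.6100; S(2,2) = 34.9182
Terminal payoffs V(N, i) = max(S_T - K, 0):
  V(2,0) = 4.611779; V(2,1) = 0.000000; V(2,2) = 0.000000
Backward induction: V(k, i) = exp(-r*dt) * [p * V(k+1, i) + (1-p) * V(k+1, i+1)].
  V(1,0) = exp(-r*dt) * [p*4.611779 + (1-p)*0.000000] = 2.338411
  V(1,1) = exp(-r*dt) * [p*0.000000 + (1-p)*0.000000] = 0.000000
  V(0,0) = exp(-r*dt) * [p*2.338411 + (1-p)*0.000000] = 1.185696

Answer: Price = V(0,0) = 1.1857


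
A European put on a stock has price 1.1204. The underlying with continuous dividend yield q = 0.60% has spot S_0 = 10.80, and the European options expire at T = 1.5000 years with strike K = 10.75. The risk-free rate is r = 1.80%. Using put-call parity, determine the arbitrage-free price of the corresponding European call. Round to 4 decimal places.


Answer: Call price = 1.3600

Derivation:
Put-call parity: C - P = S_0 * exp(-qT) - K * exp(-rT).
S_0 * exp(-qT) = 10.8000 * 0.99104038 = 10.70323609
K * exp(-rT) = 10.7500 * 0.97336124 = 10.46363335
C = P + S*exp(-qT) - K*exp(-rT)
C = 1.1204 + 10.70323609 - 10.46363335 = 1.3600


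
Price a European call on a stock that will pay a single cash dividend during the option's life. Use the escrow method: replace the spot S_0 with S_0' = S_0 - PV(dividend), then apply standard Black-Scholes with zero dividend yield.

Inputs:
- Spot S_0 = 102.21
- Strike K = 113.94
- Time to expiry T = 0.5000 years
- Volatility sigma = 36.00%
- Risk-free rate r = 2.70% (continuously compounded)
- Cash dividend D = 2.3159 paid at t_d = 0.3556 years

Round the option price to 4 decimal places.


Answer: Price = 5.6286

Derivation:
PV(D) = D * exp(-r * t_d) = 2.3159 * 0.99044474 = 2.29377098
S_0' = S_0 - PV(D) = 102.2100 - 2.29377098 = 99.91622902
d1 = (ln(S_0'/K) + (r + sigma^2/2)*T) / (sigma*sqrt(T)) = -0.33563950
d2 = d1 - sigma*sqrt(T) = -0.59019795
exp(-rT) = 0.98659072
N(d1) = 0.36857137; N(d2) = 0.27752897
C = S_0' * N(d1) - K * exp(-rT) * N(d2) = 99.91622902 * 0.36857137 - 113.9400 * 0.98659072 * 0.27752897 = 5.6286


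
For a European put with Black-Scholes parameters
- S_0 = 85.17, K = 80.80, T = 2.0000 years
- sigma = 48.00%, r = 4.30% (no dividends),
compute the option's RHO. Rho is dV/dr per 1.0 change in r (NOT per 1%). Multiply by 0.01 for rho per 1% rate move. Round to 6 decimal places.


d1 = 0.5436948366; d2 = -0.1351276733
phi(d1) = 0.3441283534; exp(-qT) = 1.0000000000; exp(-rT) = 0.9175942312
N(-d2) = 0.5537445347
Rho = -K*T*exp(-rT)*N(-d2) = -80.8000 * 2.0000 * 0.9175942312 * 0.5537445347 = -82.111027

Answer: Rho = -82.111027


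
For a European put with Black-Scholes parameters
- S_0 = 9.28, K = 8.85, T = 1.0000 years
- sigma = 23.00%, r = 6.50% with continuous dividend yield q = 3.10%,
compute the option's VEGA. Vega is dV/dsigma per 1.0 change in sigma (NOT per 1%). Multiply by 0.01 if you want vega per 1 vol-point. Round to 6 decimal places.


Answer: Vega = 3.215212

Derivation:
d1 = 0.4691047295; d2 = 0.2391047295
phi(d1) = 0.3573755259; exp(-qT) = 0.9694755731; exp(-rT) = 0.9370674634
Vega = S * exp(-qT) * phi(d1) * sqrt(T) = 9.2800 * 0.9694755731 * 0.3573755259 * 1.0000000000 = 3.215212


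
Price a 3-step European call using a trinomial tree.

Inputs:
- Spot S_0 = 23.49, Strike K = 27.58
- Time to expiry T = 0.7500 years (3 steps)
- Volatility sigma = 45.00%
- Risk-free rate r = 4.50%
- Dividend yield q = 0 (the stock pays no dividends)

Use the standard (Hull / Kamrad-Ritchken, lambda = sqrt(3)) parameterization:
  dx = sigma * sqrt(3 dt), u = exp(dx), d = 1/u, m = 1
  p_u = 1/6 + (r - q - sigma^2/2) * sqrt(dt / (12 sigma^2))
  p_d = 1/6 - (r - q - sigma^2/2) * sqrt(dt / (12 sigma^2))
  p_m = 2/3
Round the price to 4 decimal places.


Answer: Price = V(0,0) = 2.6071

Derivation:
dt = T/N = 0.250000; dx = sigma*sqrt(3*dt) = 0.389711
u = exp(dx) = 1.476555; d = 1/u = 0.677252
p_u = 0.148624, p_m = 0.666667, p_d = 0.184709
Discount per step: exp(-r*dt) = 0.988813
Stock lattice S(k, j) with j the centered position index:
  k=0: S(0,+0) = 23.4900
  k=1: S(1,-1) = 15.9087; S(1,+0) = 23.4900; S(1,+1) = 34.6843
  k=2: S(2,-2) = 10.7742; S(2,-1) = 15.9087; S(2,+0) = 23.4900; S(2,+1) = 34.6843; S(2,+2) = 51.2132
  k=3: S(3,-3) = 7.2968; S(3,-2) = 10.7742; S(3,-1) = 15.9087; S(3,+0) = 23.4900; S(3,+1) = 34.6843; S(3,+2) = 51.2132; S(3,+3) = 75.6191
Terminal payoffs V(N, j) = max(S_T - K, 0):
  V(3,-3) = 0.000000; V(3,-2) = 0.000000; V(3,-1) = 0.000000; V(3,+0) = 0.000000; V(3,+1) = 7.104269; V(3,+2) = 23.633218; V(3,+3) = 48.039115
Backward induction: V(k, j) = exp(-r*dt) * [p_u * V(k+1, j+1) + p_m * V(k+1, j) + p_d * V(k+1, j-1)]
  V(2,-2) = exp(-r*dt) * [p_u*0.000000 + p_m*0.000000 + p_d*0.000000] = 0.000000
  V(2,-1) = exp(-r*dt) * [p_u*0.000000 + p_m*0.000000 + p_d*0.000000] = 0.000000
  V(2,+0) = exp(-r*dt) * [p_u*7.104269 + p_m*0.000000 + p_d*0.000000] = 1.044056
  V(2,+1) = exp(-r*dt) * [p_u*23.633218 + p_m*7.104269 + p_d*0.000000] = 8.156376
  V(2,+2) = exp(-r*dt) * [p_u*48.039115 + p_m*23.633218 + p_d*7.104269] = 23.936680
  V(1,-1) = exp(-r*dt) * [p_u*1.044056 + p_m*0.000000 + p_d*0.000000] = 0.153436
  V(1,+0) = exp(-r*dt) * [p_u*8.156376 + p_m*1.044056 + p_d*0.000000] = 1.886927
  V(1,+1) = exp(-r*dt) * [p_u*23.936680 + p_m*8.156376 + p_d*1.044056] = 9.085221
  V(0,+0) = exp(-r*dt) * [p_u*9.085221 + p_m*1.886927 + p_d*0.153436] = 2.607083


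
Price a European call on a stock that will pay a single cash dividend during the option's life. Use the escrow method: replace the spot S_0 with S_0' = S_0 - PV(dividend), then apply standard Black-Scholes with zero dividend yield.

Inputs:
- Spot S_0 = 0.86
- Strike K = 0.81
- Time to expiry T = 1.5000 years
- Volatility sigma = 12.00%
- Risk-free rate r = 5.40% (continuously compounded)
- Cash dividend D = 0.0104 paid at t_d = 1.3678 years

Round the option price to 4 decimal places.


PV(D) = D * exp(-r * t_d) = 0.0104 * 0.92880060 = 0.00965953
S_0' = S_0 - PV(D) = 0.8600 - 0.00965953 = 0.85034047
d1 = (ln(S_0'/K) + (r + sigma^2/2)*T) / (sigma*sqrt(T)) = 0.95531855
d2 = d1 - sigma*sqrt(T) = 0.80834916
exp(-rT) = 0.92219369
N(d1) = 0.83029168; N(d2) = 0.79055520
C = S_0' * N(d1) - K * exp(-rT) * N(d2) = 0.85034047 * 0.83029168 - 0.8100 * 0.92219369 * 0.79055520 = 0.1155

Answer: Price = 0.1155


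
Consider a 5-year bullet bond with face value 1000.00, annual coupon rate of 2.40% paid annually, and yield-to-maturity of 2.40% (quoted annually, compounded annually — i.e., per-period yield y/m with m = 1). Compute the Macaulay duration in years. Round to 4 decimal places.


Answer: Macaulay duration = 4.7711 years

Derivation:
Coupon per period c = face * coupon_rate / m = 24.000000
Periods per year m = 1; per-period yield y/m = 0.024000
Number of cashflows N = 5
Cashflows (t years, CF_t, discount factor 1/(1+y/m)^(m*t), PV):
  t = 1.0000: CF_t = 24.000000, DF = 0.976562, PV = 23.437500
  t = 2.0000: CF_t = 24.000000, DF = 0.953674, PV = 22.888184
  t = 3.0000: CF_t = 24.000000, DF = 0.931323, PV = 22.351742
  t = 4.0000: CF_t = 24.000000, DF = 0.909495, PV = 21.827873
  t = 5.0000: CF_t = 1024.000000, DF = 0.888178, PV = 909.494702
Price P = sum_t PV_t = 1000.000000
Macaulay numerator sum_t t * PV_t:
  t * PV_t at t = 1.0000: 23.437500
  t * PV_t at t = 2.0000: 45.776367
  t * PV_t at t = 3.0000: 67.055225
  t * PV_t at t = 4.0000: 87.311491
  t * PV_t at t = 5.0000: 4547.473509
Macaulay duration D = (sum_t t * PV_t) / P = 4771.054093 / 1000.000000 = 4.771054


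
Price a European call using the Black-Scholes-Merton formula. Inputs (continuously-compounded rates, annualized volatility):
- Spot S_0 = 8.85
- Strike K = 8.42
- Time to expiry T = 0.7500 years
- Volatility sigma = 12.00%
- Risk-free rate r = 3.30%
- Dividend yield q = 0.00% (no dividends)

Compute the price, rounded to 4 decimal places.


d1 = (ln(S/K) + (r - q + 0.5*sigma^2) * T) / (sigma * sqrt(T)) = 0.76939266
d2 = d1 - sigma * sqrt(T) = 0.66546961
exp(-rT) = 0.97555377; exp(-qT) = 1.00000000
C = S_0 * exp(-qT) * N(d1) - K * exp(-rT) * N(d2)
N(d1) = 0.77916988; N(d2) = 0.74712491
C = 8.8500 * 1.00000000 * 0.77916988 - 8.4200 * 0.97555377 * 0.74712491 = 0.7586

Answer: Price = 0.7586


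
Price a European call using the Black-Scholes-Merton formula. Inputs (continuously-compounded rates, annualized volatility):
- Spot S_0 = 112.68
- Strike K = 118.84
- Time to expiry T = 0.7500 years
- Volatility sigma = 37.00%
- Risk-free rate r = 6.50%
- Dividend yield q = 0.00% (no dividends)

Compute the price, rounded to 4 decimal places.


d1 = (ln(S/K) + (r - q + 0.5*sigma^2) * T) / (sigma * sqrt(T)) = 0.14624561
d2 = d1 - sigma * sqrt(T) = -0.17418379
exp(-rT) = 0.95241920; exp(-qT) = 1.00000000
C = S_0 * exp(-qT) * N(d1) - K * exp(-rT) * N(d2)
N(d1) = 0.55813625; N(d2) = 0.43086051
C = 112.6800 * 1.00000000 * 0.55813625 - 118.8400 * 0.95241920 * 0.43086051 = 14.1236

Answer: Price = 14.1236


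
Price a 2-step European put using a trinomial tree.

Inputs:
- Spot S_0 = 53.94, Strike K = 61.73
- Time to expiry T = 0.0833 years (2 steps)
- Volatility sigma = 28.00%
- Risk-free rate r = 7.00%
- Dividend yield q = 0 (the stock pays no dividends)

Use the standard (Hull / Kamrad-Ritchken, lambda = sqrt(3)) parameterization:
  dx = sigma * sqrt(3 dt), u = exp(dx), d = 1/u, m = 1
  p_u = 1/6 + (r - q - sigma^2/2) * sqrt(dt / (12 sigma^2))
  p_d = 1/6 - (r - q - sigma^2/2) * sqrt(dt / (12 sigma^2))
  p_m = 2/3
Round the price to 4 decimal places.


dt = T/N = 0.041650; dx = sigma*sqrt(3*dt) = 0.098975
u = exp(dx) = 1.104039; d = 1/u = 0.905765
p_u = 0.173147, p_m = 0.666667, p_d = 0.160186
Discount per step: exp(-r*dt) = 0.997089
Stock lattice S(k, j) with j the centered position index:
  k=0: S(0,+0) = 53.9400
  k=1: S(1,-1) = 48.8570; S(1,+0) = 53.9400; S(1,+1) = 59.5519
  k=2: S(2,-2) = 44.2529; S(2,-1) = 48.8570; S(2,+0) = 53.9400; S(2,+1) = 59.5519; S(2,+2) = 65.7476
Terminal payoffs V(N, j) = max(K - S_T, 0):
  V(2,-2) = 17.477051; V(2,-1) = 12.873024; V(2,+0) = 7.790000; V(2,+1) = 2.178144; V(2,+2) = 0.000000
Backward induction: V(k, j) = exp(-r*dt) * [p_u * V(k+1, j+1) + p_m * V(k+1, j) + p_d * V(k+1, j-1)]
  V(1,-1) = exp(-r*dt) * [p_u*7.790000 + p_m*12.873024 + p_d*17.477051] = 12.693353
  V(1,+0) = exp(-r*dt) * [p_u*2.178144 + p_m*7.790000 + p_d*12.873024] = 7.610333
  V(1,+1) = exp(-r*dt) * [p_u*0.000000 + p_m*2.178144 + p_d*7.790000] = 2.692086
  V(0,+0) = exp(-r*dt) * [p_u*2.692086 + p_m*7.610333 + p_d*12.693353] = 7.550935

Answer: Price = V(0,0) = 7.5509


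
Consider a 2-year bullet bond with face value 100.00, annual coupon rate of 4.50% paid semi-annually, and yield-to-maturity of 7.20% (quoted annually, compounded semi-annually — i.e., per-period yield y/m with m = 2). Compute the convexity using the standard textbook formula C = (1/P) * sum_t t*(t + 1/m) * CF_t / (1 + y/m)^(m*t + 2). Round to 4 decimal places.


Coupon per period c = face * coupon_rate / m = 2.250000
Periods per year m = 2; per-period yield y/m = 0.036000
Number of cashflows N = 4
Cashflows (t years, CF_t, discount factor 1/(1+y/m)^(m*t), PV):
  t = 0.5000: CF_t = 2.250000, DF = 0.965251, PV = 2.171815
  t = 1.0000: CF_t = 2.250000, DF = 0.931709, PV = 2.096346
  t = 1.5000: CF_t = 2.250000, DF = 0.899333, PV = 2.023500
  t = 2.0000: CF_t = 102.250000, DF = 0.868082, PV = 88.761431
Price P = sum_t PV_t = 95.053092
Convexity numerator sum_t t*(t + 1/m) * CF_t / (1+y/m)^(m*t + 2):
  t = 0.5000: term = 1.011750
  t = 1.0000: term = 2.929778
  t = 1.5000: term = 5.655943
  t = 2.0000: term = 413.499309
Convexity = (1/P) * sum = 423.096780 / 95.053092 = 4.451163

Answer: Convexity = 4.4512


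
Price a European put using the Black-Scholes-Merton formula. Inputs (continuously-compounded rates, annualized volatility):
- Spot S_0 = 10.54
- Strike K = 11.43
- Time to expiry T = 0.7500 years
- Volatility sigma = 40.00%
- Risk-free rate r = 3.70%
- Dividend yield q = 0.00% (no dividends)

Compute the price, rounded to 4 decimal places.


d1 = (ln(S/K) + (r - q + 0.5*sigma^2) * T) / (sigma * sqrt(T)) = 0.01930101
d2 = d1 - sigma * sqrt(T) = -0.32710915
exp(-rT) = 0.97263149; exp(-qT) = 1.00000000
P = K * exp(-rT) * N(-d2) - S_0 * exp(-qT) * N(-d1)
N(-d1) = 0.49230049; N(-d2) = 0.62820734
P = 11.4300 * 0.97263149 * 0.62820734 - 10.5400 * 1.00000000 * 0.49230049 = 1.7950

Answer: Price = 1.7950


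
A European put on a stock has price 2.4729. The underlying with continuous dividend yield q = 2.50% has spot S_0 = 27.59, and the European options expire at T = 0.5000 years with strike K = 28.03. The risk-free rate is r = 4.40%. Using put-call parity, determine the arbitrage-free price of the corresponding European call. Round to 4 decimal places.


Put-call parity: C - P = S_0 * exp(-qT) - K * exp(-rT).
S_0 * exp(-qT) = 27.5900 * 0.98757780 = 27.24727152
K * exp(-rT) = 28.0300 * 0.97824024 = 27.42007379
C = P + S*exp(-qT) - K*exp(-rT)
C = 2.4729 + 27.24727152 - 27.42007379 = 2.3001

Answer: Call price = 2.3001


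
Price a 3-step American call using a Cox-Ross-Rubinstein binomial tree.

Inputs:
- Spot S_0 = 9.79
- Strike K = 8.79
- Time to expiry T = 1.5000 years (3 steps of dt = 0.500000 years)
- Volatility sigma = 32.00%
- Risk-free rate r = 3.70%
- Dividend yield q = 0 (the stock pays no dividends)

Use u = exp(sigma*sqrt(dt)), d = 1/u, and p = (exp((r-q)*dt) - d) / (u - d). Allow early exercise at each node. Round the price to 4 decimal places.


Answer: Price = V(0,0) = 2.3289

Derivation:
dt = T/N = 0.500000
u = exp(sigma*sqrt(dt)) = 1.253919; d = 1/u = 0.797499
p = (exp((r-q)*dt) - d) / (u - d) = 0.484582
Discount per step: exp(-r*dt) = 0.981670
Stock lattice S(k, i) with i counting down-moves:
  k=0: S(0,0) = 9.7900
  k=1: S(1,0) = 12.2759; S(1,1) = 7.8075
  k=2: S(2,0) = 15.3930; S(2,1) = 9.7900; S(2,2) = 6.2265
  k=3: S(3,0) = 19.3015; S(3,1) = 12.2759; S(3,2) = 7.8075; S(3,3) = 4.9656
Terminal payoffs V(N, i) = max(S_T - K, 0):
  V(3,0) = 10.511522; V(3,1) = 3.485871; V(3,2) = 0.000000; V(3,3) = 0.000000
Backward induction: V(k, i) = exp(-r*dt) * [p * V(k+1, i) + (1-p) * V(k+1, i+1)]; then take max(V_cont, immediate exercise) for American.
  V(2,0) = exp(-r*dt) * [p*10.511522 + (1-p)*3.485871] = 6.764073; exercise = 6.602953; V(2,0) = max -> 6.764073
  V(2,1) = exp(-r*dt) * [p*3.485871 + (1-p)*0.000000] = 1.658227; exercise = 1.000000; V(2,1) = max -> 1.658227
  V(2,2) = exp(-r*dt) * [p*0.000000 + (1-p)*0.000000] = 0.000000; exercise = 0.000000; V(2,2) = max -> 0.000000
  V(1,0) = exp(-r*dt) * [p*6.764073 + (1-p)*1.658227] = 4.056679; exercise = 3.485871; V(1,0) = max -> 4.056679
  V(1,1) = exp(-r*dt) * [p*1.658227 + (1-p)*0.000000] = 0.788817; exercise = 0.000000; V(1,1) = max -> 0.788817
  V(0,0) = exp(-r*dt) * [p*4.056679 + (1-p)*0.788817] = 2.328878; exercise = 1.000000; V(0,0) = max -> 2.328878


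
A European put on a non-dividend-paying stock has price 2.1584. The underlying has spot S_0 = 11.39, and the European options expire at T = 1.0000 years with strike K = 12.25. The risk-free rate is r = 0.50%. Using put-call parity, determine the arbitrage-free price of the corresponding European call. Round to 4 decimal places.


Answer: Call price = 1.3595

Derivation:
Put-call parity: C - P = S_0 * exp(-qT) - K * exp(-rT).
S_0 * exp(-qT) = 11.3900 * 1.00000000 = 11.39000000
K * exp(-rT) = 12.2500 * 0.99501248 = 12.18890287
C = P + S*exp(-qT) - K*exp(-rT)
C = 2.1584 + 11.39000000 - 12.18890287 = 1.3595


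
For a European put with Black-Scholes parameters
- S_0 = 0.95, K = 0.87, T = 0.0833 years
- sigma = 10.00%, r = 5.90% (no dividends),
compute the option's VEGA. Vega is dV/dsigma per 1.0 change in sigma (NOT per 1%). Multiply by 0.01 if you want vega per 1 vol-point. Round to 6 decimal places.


Answer: Vega = 0.000589

Derivation:
d1 = 3.2326524649; d2 = 3.2037907255
phi(d1) = 0.0021464080; exp(-qT) = 1.0000000000; exp(-rT) = 0.9950973574
Vega = S * exp(-qT) * phi(d1) * sqrt(T) = 0.9500 * 1.0000000000 * 0.0021464080 * 0.2886173938 = 0.000589


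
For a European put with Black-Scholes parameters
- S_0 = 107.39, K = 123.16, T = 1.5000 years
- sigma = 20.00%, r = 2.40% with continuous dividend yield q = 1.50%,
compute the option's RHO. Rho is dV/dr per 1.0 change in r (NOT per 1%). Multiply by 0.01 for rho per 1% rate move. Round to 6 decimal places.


Answer: Rho = -130.908201

Derivation:
d1 = -0.3817825956; d2 = -0.6267315699
phi(d1) = 0.3709019606; exp(-qT) = 0.9777512372; exp(-rT) = 0.9646402935
N(-d2) = 0.7345823969
Rho = -K*T*exp(-rT)*N(-d2) = -123.1600 * 1.5000 * 0.9646402935 * 0.7345823969 = -130.908201


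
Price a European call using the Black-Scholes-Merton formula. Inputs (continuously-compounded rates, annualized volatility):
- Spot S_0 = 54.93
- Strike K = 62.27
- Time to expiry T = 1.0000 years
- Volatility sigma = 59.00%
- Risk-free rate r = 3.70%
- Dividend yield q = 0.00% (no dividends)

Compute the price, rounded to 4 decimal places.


d1 = (ln(S/K) + (r - q + 0.5*sigma^2) * T) / (sigma * sqrt(T)) = 0.14513539
d2 = d1 - sigma * sqrt(T) = -0.44486461
exp(-rT) = 0.96367614; exp(-qT) = 1.00000000
C = S_0 * exp(-qT) * N(d1) - K * exp(-rT) * N(d2)
N(d1) = 0.55769801; N(d2) = 0.32820880
C = 54.9300 * 1.00000000 * 0.55769801 - 62.2700 * 0.96367614 * 0.32820880 = 10.9392

Answer: Price = 10.9392


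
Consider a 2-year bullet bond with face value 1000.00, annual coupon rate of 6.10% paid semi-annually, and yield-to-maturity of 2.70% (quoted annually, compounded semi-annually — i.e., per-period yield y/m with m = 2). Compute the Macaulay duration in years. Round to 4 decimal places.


Coupon per period c = face * coupon_rate / m = 30.500000
Periods per year m = 2; per-period yield y/m = 0.013500
Number of cashflows N = 4
Cashflows (t years, CF_t, discount factor 1/(1+y/m)^(m*t), PV):
  t = 0.5000: CF_t = 30.500000, DF = 0.986680, PV = 30.093735
  t = 1.0000: CF_t = 30.500000, DF = 0.973537, PV = 29.692881
  t = 1.5000: CF_t = 30.500000, DF = 0.960569, PV = 29.297366
  t = 2.0000: CF_t = 1030.500000, DF = 0.947774, PV = 976.681551
Price P = sum_t PV_t = 1065.765532
Macaulay numerator sum_t t * PV_t:
  t * PV_t at t = 0.5000: 15.046867
  t * PV_t at t = 1.0000: 29.692881
  t * PV_t at t = 1.5000: 43.946049
  t * PV_t at t = 2.0000: 1953.363101
Macaulay duration D = (sum_t t * PV_t) / P = 2042.048898 / 1065.765532 = 1.916040

Answer: Macaulay duration = 1.9160 years


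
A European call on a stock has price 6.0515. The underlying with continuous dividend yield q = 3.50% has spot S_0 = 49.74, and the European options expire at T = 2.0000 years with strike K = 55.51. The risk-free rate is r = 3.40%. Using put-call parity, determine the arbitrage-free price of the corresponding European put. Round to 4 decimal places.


Put-call parity: C - P = S_0 * exp(-qT) - K * exp(-rT).
S_0 * exp(-qT) = 49.7400 * 0.93239382 = 46.37726860
K * exp(-rT) = 55.5100 * 0.93426047 = 51.86079889
P = C - S*exp(-qT) + K*exp(-rT)
P = 6.0515 - 46.37726860 + 51.86079889 = 11.5350

Answer: Put price = 11.5350


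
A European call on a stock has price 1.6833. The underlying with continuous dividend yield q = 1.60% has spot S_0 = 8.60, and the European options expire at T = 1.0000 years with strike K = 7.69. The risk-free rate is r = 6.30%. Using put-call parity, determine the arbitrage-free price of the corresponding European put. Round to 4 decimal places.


Put-call parity: C - P = S_0 * exp(-qT) - K * exp(-rT).
S_0 * exp(-qT) = 8.6000 * 0.98412732 = 8.46349495
K * exp(-rT) = 7.6900 * 0.93894347 = 7.22047531
P = C - S*exp(-qT) + K*exp(-rT)
P = 1.6833 - 8.46349495 + 7.22047531 = 0.4403

Answer: Put price = 0.4403


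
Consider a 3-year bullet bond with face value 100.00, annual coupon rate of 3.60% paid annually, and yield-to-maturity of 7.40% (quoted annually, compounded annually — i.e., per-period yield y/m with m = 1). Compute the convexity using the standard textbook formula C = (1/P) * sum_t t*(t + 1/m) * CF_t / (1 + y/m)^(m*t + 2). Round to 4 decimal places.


Coupon per period c = face * coupon_rate / m = 3.600000
Periods per year m = 1; per-period yield y/m = 0.074000
Number of cashflows N = 3
Cashflows (t years, CF_t, discount factor 1/(1+y/m)^(m*t), PV):
  t = 1.0000: CF_t = 3.600000, DF = 0.931099, PV = 3.351955
  t = 2.0000: CF_t = 3.600000, DF = 0.866945, PV = 3.121001
  t = 3.0000: CF_t = 103.600000, DF = 0.807211, PV = 83.627076
Price P = sum_t PV_t = 90.100032
Convexity numerator sum_t t*(t + 1/m) * CF_t / (1+y/m)^(m*t + 2):
  t = 1.0000: term = 5.811920
  t = 2.0000: term = 16.234414
  t = 3.0000: term = 870.000685
Convexity = (1/P) * sum = 892.047020 / 90.100032 = 9.900629

Answer: Convexity = 9.9006
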